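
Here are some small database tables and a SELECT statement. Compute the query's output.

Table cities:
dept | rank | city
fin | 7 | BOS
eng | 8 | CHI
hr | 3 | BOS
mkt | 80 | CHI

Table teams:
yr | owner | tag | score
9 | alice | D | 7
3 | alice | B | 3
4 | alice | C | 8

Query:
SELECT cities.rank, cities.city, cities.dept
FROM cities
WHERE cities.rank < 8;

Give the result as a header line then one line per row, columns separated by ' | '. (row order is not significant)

After WHERE (2 rows):
cities.dept | cities.rank | cities.city
fin | 7 | BOS
hr | 3 | BOS
After SELECT (2 rows):
cities.rank | cities.city | cities.dept
7 | BOS | fin
3 | BOS | hr

== RESULT ==
cities.rank | cities.city | cities.dept
7 | BOS | fin
3 | BOS | hr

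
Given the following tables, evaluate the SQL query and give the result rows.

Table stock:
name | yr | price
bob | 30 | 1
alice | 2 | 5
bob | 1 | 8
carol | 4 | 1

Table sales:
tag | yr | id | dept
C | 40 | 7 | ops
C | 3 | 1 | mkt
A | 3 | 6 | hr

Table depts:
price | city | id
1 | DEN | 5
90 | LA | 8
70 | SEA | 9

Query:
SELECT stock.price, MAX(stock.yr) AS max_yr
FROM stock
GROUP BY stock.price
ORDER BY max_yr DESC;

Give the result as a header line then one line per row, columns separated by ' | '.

After GROUP BY (3 rows):
stock.price | max_yr
1 | 30
5 | 2
8 | 1
After ORDER BY (3 rows):
stock.price | max_yr
1 | 30
5 | 2
8 | 1

== RESULT ==
stock.price | max_yr
1 | 30
5 | 2
8 | 1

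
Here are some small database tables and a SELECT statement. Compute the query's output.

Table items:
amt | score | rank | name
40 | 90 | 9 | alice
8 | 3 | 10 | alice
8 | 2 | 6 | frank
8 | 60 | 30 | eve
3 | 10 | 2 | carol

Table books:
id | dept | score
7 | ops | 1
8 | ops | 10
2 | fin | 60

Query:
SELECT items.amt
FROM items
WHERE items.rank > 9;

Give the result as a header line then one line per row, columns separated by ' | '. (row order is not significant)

== RESULT ==
items.amt
8
8

Derivation:
After WHERE (2 rows):
items.amt | items.score | items.rank | items.name
8 | 3 | 10 | alice
8 | 60 | 30 | eve
After SELECT (2 rows):
items.amt
8
8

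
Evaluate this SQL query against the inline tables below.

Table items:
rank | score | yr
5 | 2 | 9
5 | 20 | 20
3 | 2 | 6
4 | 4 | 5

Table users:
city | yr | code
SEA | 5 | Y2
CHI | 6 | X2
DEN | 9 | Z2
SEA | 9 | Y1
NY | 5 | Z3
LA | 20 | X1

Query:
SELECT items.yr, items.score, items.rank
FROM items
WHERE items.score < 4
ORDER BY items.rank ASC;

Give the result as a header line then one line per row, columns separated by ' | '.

After WHERE (2 rows):
items.rank | items.score | items.yr
5 | 2 | 9
3 | 2 | 6
After SELECT (2 rows):
items.yr | items.score | items.rank
9 | 2 | 5
6 | 2 | 3
After ORDER BY (2 rows):
items.yr | items.score | items.rank
6 | 2 | 3
9 | 2 | 5

== RESULT ==
items.yr | items.score | items.rank
6 | 2 | 3
9 | 2 | 5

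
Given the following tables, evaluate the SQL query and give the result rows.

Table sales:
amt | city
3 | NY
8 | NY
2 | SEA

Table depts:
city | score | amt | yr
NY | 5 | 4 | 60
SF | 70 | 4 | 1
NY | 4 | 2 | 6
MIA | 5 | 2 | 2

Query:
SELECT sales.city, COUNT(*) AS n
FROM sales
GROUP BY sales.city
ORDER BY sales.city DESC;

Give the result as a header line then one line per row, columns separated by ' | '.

After GROUP BY (2 rows):
sales.city | n
NY | 2
SEA | 1
After ORDER BY (2 rows):
sales.city | n
SEA | 1
NY | 2

== RESULT ==
sales.city | n
SEA | 1
NY | 2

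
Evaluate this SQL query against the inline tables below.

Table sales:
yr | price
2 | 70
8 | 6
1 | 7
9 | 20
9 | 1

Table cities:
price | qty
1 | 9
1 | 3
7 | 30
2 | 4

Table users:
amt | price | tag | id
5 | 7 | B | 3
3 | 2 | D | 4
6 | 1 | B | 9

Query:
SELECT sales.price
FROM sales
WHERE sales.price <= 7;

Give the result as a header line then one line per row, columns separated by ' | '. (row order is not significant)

After WHERE (3 rows):
sales.yr | sales.price
8 | 6
1 | 7
9 | 1
After SELECT (3 rows):
sales.price
6
7
1

== RESULT ==
sales.price
6
7
1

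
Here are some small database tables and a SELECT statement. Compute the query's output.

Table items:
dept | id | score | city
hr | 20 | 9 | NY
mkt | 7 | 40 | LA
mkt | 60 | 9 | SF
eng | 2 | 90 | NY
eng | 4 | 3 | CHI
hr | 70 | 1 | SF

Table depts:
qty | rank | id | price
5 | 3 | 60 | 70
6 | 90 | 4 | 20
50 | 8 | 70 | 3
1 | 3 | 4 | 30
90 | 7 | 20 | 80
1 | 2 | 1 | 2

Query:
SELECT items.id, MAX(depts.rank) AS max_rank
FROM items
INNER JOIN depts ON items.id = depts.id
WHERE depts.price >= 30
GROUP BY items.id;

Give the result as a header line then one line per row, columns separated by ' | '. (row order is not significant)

== RESULT ==
items.id | max_rank
20 | 7
60 | 3
4 | 3

Derivation:
After JOIN depts (5 rows):
items.dept | items.id | items.score | items.city | depts.qty | depts.rank | depts.id | depts.price
hr | 20 | 9 | NY | 90 | 7 | 20 | 80
mkt | 60 | 9 | SF | 5 | 3 | 60 | 70
eng | 4 | 3 | CHI | 6 | 90 | 4 | 20
eng | 4 | 3 | CHI | 1 | 3 | 4 | 30
hr | 70 | 1 | SF | 50 | 8 | 70 | 3
After WHERE (3 rows):
items.dept | items.id | items.score | items.city | depts.qty | depts.rank | depts.id | depts.price
hr | 20 | 9 | NY | 90 | 7 | 20 | 80
mkt | 60 | 9 | SF | 5 | 3 | 60 | 70
eng | 4 | 3 | CHI | 1 | 3 | 4 | 30
After GROUP BY (3 rows):
items.id | max_rank
20 | 7
60 | 3
4 | 3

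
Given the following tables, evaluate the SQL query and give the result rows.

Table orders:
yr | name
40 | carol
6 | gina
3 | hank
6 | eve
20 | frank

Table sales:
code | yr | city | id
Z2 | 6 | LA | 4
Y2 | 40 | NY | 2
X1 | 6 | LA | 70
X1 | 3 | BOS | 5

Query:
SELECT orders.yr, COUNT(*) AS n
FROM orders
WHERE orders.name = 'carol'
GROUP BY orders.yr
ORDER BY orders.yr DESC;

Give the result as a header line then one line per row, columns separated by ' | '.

After WHERE (1 rows):
orders.yr | orders.name
40 | carol
After GROUP BY (1 rows):
orders.yr | n
40 | 1
After ORDER BY (1 rows):
orders.yr | n
40 | 1

== RESULT ==
orders.yr | n
40 | 1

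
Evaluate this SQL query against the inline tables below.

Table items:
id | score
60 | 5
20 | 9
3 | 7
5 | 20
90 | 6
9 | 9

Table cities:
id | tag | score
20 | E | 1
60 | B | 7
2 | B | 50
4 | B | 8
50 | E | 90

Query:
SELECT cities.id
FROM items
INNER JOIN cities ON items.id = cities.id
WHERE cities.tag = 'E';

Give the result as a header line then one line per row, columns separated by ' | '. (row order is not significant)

After JOIN cities (2 rows):
items.id | items.score | cities.id | cities.tag | cities.score
60 | 5 | 60 | B | 7
20 | 9 | 20 | E | 1
After WHERE (1 rows):
items.id | items.score | cities.id | cities.tag | cities.score
20 | 9 | 20 | E | 1
After SELECT (1 rows):
cities.id
20

== RESULT ==
cities.id
20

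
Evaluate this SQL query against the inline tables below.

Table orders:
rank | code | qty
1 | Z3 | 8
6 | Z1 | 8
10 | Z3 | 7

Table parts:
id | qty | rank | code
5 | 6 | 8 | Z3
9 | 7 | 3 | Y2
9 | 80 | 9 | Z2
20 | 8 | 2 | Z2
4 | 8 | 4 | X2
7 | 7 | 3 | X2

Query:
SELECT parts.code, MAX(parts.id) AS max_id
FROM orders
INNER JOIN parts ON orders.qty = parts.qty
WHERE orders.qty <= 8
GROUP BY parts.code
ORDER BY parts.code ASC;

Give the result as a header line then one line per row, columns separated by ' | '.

After JOIN parts (6 rows):
orders.rank | orders.code | orders.qty | parts.id | parts.qty | parts.rank | parts.code
1 | Z3 | 8 | 20 | 8 | 2 | Z2
1 | Z3 | 8 | 4 | 8 | 4 | X2
6 | Z1 | 8 | 20 | 8 | 2 | Z2
6 | Z1 | 8 | 4 | 8 | 4 | X2
10 | Z3 | 7 | 9 | 7 | 3 | Y2
10 | Z3 | 7 | 7 | 7 | 3 | X2
After WHERE (6 rows):
orders.rank | orders.code | orders.qty | parts.id | parts.qty | parts.rank | parts.code
1 | Z3 | 8 | 20 | 8 | 2 | Z2
1 | Z3 | 8 | 4 | 8 | 4 | X2
6 | Z1 | 8 | 20 | 8 | 2 | Z2
6 | Z1 | 8 | 4 | 8 | 4 | X2
10 | Z3 | 7 | 9 | 7 | 3 | Y2
10 | Z3 | 7 | 7 | 7 | 3 | X2
After GROUP BY (3 rows):
parts.code | max_id
Z2 | 20
X2 | 7
Y2 | 9
After ORDER BY (3 rows):
parts.code | max_id
X2 | 7
Y2 | 9
Z2 | 20

== RESULT ==
parts.code | max_id
X2 | 7
Y2 | 9
Z2 | 20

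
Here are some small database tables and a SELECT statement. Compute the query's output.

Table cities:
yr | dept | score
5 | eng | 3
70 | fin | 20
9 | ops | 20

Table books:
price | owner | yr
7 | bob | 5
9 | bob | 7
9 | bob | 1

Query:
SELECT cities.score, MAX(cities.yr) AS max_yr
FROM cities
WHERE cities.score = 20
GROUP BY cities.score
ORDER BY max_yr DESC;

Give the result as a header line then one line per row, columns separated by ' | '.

== RESULT ==
cities.score | max_yr
20 | 70

Derivation:
After WHERE (2 rows):
cities.yr | cities.dept | cities.score
70 | fin | 20
9 | ops | 20
After GROUP BY (1 rows):
cities.score | max_yr
20 | 70
After ORDER BY (1 rows):
cities.score | max_yr
20 | 70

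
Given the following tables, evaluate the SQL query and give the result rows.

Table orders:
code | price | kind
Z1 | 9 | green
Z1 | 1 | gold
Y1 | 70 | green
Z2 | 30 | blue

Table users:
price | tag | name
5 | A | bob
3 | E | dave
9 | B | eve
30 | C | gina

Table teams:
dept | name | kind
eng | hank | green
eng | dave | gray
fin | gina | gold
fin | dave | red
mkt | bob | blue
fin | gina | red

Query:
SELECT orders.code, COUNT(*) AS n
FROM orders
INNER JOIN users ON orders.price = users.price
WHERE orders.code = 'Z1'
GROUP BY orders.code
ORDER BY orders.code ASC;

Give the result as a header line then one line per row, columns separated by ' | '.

== RESULT ==
orders.code | n
Z1 | 1

Derivation:
After JOIN users (2 rows):
orders.code | orders.price | orders.kind | users.price | users.tag | users.name
Z1 | 9 | green | 9 | B | eve
Z2 | 30 | blue | 30 | C | gina
After WHERE (1 rows):
orders.code | orders.price | orders.kind | users.price | users.tag | users.name
Z1 | 9 | green | 9 | B | eve
After GROUP BY (1 rows):
orders.code | n
Z1 | 1
After ORDER BY (1 rows):
orders.code | n
Z1 | 1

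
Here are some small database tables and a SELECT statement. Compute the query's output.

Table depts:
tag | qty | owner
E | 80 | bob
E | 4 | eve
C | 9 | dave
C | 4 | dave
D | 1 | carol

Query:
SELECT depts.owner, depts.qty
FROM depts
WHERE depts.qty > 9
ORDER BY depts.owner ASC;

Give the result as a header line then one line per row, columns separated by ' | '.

After WHERE (1 rows):
depts.tag | depts.qty | depts.owner
E | 80 | bob
After SELECT (1 rows):
depts.owner | depts.qty
bob | 80
After ORDER BY (1 rows):
depts.owner | depts.qty
bob | 80

== RESULT ==
depts.owner | depts.qty
bob | 80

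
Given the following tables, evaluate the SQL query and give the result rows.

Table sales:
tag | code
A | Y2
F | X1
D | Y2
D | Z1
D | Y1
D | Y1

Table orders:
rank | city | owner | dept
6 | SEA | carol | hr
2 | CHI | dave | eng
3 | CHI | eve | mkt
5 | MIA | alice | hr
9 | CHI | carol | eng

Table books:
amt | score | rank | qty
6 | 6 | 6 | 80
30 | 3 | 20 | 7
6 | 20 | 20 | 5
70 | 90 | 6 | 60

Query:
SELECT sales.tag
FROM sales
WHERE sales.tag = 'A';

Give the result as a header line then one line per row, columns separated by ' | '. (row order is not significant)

== RESULT ==
sales.tag
A

Derivation:
After WHERE (1 rows):
sales.tag | sales.code
A | Y2
After SELECT (1 rows):
sales.tag
A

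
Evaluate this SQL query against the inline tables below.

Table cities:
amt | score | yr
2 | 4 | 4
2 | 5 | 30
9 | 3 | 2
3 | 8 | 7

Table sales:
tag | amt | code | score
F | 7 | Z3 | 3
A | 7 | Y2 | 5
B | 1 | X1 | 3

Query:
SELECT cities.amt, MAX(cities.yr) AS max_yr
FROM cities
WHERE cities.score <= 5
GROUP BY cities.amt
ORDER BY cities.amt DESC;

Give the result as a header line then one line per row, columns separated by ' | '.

After WHERE (3 rows):
cities.amt | cities.score | cities.yr
2 | 4 | 4
2 | 5 | 30
9 | 3 | 2
After GROUP BY (2 rows):
cities.amt | max_yr
2 | 30
9 | 2
After ORDER BY (2 rows):
cities.amt | max_yr
9 | 2
2 | 30

== RESULT ==
cities.amt | max_yr
9 | 2
2 | 30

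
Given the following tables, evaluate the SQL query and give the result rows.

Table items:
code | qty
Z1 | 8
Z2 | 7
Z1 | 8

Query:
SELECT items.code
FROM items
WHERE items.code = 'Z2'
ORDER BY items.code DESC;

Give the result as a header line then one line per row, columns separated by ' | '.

After WHERE (1 rows):
items.code | items.qty
Z2 | 7
After SELECT (1 rows):
items.code
Z2
After ORDER BY (1 rows):
items.code
Z2

== RESULT ==
items.code
Z2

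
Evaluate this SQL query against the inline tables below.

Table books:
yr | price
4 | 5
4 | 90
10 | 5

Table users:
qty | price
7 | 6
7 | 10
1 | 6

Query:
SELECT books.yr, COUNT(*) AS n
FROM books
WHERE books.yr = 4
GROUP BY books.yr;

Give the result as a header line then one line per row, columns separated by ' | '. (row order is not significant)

== RESULT ==
books.yr | n
4 | 2

Derivation:
After WHERE (2 rows):
books.yr | books.price
4 | 5
4 | 90
After GROUP BY (1 rows):
books.yr | n
4 | 2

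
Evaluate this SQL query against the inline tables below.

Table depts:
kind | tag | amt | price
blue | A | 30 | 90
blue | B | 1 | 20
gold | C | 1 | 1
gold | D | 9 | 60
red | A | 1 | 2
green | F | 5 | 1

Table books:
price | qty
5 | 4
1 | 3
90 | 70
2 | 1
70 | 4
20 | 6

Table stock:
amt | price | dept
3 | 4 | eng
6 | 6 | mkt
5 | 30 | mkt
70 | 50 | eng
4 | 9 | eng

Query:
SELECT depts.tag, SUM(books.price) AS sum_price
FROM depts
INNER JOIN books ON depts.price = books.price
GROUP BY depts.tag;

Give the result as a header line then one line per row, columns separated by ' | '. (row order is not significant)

== RESULT ==
depts.tag | sum_price
A | 92
B | 20
C | 1
F | 1

Derivation:
After JOIN books (5 rows):
depts.kind | depts.tag | depts.amt | depts.price | books.price | books.qty
blue | A | 30 | 90 | 90 | 70
blue | B | 1 | 20 | 20 | 6
gold | C | 1 | 1 | 1 | 3
red | A | 1 | 2 | 2 | 1
green | F | 5 | 1 | 1 | 3
After GROUP BY (4 rows):
depts.tag | sum_price
A | 92
B | 20
C | 1
F | 1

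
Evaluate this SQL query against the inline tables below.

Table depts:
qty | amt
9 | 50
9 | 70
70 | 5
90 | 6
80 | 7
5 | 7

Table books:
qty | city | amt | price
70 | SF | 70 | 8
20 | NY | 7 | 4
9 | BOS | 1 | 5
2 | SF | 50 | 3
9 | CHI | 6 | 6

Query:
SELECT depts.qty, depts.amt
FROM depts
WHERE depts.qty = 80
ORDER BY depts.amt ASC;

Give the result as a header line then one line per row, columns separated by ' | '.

== RESULT ==
depts.qty | depts.amt
80 | 7

Derivation:
After WHERE (1 rows):
depts.qty | depts.amt
80 | 7
After SELECT (1 rows):
depts.qty | depts.amt
80 | 7
After ORDER BY (1 rows):
depts.qty | depts.amt
80 | 7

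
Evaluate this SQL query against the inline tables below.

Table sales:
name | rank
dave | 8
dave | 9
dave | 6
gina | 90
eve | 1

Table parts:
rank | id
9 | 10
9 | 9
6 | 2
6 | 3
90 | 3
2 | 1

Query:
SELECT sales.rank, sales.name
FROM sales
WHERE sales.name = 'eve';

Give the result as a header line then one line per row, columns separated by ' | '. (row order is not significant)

After WHERE (1 rows):
sales.name | sales.rank
eve | 1
After SELECT (1 rows):
sales.rank | sales.name
1 | eve

== RESULT ==
sales.rank | sales.name
1 | eve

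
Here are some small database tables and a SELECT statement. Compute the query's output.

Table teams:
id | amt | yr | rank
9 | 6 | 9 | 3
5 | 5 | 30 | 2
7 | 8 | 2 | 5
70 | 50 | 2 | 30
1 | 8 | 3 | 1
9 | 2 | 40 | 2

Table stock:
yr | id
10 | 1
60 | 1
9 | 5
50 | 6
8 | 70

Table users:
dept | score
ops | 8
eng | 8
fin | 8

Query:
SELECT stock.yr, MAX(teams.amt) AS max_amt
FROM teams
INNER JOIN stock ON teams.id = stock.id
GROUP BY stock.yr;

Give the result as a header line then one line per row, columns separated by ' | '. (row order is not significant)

After JOIN stock (4 rows):
teams.id | teams.amt | teams.yr | teams.rank | stock.yr | stock.id
5 | 5 | 30 | 2 | 9 | 5
70 | 50 | 2 | 30 | 8 | 70
1 | 8 | 3 | 1 | 10 | 1
1 | 8 | 3 | 1 | 60 | 1
After GROUP BY (4 rows):
stock.yr | max_amt
9 | 5
8 | 50
10 | 8
60 | 8

== RESULT ==
stock.yr | max_amt
9 | 5
8 | 50
10 | 8
60 | 8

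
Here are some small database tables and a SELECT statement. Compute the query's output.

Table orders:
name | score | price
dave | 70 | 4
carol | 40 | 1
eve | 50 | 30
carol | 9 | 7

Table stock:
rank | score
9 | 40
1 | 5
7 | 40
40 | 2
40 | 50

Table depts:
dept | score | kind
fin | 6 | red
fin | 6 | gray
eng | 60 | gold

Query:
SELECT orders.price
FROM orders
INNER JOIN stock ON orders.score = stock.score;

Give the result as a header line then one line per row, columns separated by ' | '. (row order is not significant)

After JOIN stock (3 rows):
orders.name | orders.score | orders.price | stock.rank | stock.score
carol | 40 | 1 | 9 | 40
carol | 40 | 1 | 7 | 40
eve | 50 | 30 | 40 | 50
After SELECT (3 rows):
orders.price
1
1
30

== RESULT ==
orders.price
1
1
30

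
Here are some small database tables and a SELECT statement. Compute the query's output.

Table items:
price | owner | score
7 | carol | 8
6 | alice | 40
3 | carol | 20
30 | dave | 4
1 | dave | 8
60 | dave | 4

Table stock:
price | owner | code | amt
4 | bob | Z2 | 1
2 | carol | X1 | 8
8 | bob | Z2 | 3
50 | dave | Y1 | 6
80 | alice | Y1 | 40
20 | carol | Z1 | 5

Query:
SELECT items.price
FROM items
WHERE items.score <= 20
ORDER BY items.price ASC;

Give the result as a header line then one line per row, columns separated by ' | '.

== RESULT ==
items.price
1
3
7
30
60

Derivation:
After WHERE (5 rows):
items.price | items.owner | items.score
7 | carol | 8
3 | carol | 20
30 | dave | 4
1 | dave | 8
60 | dave | 4
After SELECT (5 rows):
items.price
7
3
30
1
60
After ORDER BY (5 rows):
items.price
1
3
7
30
60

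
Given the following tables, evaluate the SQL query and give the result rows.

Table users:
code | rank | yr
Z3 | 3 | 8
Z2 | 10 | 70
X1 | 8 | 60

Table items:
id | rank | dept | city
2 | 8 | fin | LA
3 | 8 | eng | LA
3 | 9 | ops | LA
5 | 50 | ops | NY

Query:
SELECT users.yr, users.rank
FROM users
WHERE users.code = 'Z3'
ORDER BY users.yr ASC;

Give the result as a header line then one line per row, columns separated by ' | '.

== RESULT ==
users.yr | users.rank
8 | 3

Derivation:
After WHERE (1 rows):
users.code | users.rank | users.yr
Z3 | 3 | 8
After SELECT (1 rows):
users.yr | users.rank
8 | 3
After ORDER BY (1 rows):
users.yr | users.rank
8 | 3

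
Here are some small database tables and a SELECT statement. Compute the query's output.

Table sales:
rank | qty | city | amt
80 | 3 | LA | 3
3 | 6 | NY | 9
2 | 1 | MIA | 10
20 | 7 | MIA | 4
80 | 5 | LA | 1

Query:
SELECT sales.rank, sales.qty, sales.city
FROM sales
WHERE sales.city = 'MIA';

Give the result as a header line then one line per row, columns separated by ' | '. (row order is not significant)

== RESULT ==
sales.rank | sales.qty | sales.city
2 | 1 | MIA
20 | 7 | MIA

Derivation:
After WHERE (2 rows):
sales.rank | sales.qty | sales.city | sales.amt
2 | 1 | MIA | 10
20 | 7 | MIA | 4
After SELECT (2 rows):
sales.rank | sales.qty | sales.city
2 | 1 | MIA
20 | 7 | MIA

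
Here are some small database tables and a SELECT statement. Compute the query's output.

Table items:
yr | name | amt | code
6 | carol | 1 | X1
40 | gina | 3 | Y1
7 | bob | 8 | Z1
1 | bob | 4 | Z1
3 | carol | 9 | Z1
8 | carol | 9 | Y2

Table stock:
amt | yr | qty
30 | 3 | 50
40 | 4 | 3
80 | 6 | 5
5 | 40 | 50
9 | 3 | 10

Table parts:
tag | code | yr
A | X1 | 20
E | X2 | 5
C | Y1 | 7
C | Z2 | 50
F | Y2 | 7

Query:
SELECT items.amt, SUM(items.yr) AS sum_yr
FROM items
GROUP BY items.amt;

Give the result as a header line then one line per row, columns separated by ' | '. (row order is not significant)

After GROUP BY (5 rows):
items.amt | sum_yr
1 | 6
3 | 40
8 | 7
4 | 1
9 | 11

== RESULT ==
items.amt | sum_yr
1 | 6
3 | 40
8 | 7
4 | 1
9 | 11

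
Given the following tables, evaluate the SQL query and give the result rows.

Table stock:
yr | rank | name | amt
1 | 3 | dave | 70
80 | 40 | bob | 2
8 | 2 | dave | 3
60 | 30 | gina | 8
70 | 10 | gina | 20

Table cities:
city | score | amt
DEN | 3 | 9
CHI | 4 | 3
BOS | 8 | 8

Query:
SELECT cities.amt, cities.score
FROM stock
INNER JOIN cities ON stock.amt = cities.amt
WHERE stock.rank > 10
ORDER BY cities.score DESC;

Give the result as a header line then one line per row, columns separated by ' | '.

After JOIN cities (2 rows):
stock.yr | stock.rank | stock.name | stock.amt | cities.city | cities.score | cities.amt
8 | 2 | dave | 3 | CHI | 4 | 3
60 | 30 | gina | 8 | BOS | 8 | 8
After WHERE (1 rows):
stock.yr | stock.rank | stock.name | stock.amt | cities.city | cities.score | cities.amt
60 | 30 | gina | 8 | BOS | 8 | 8
After SELECT (1 rows):
cities.amt | cities.score
8 | 8
After ORDER BY (1 rows):
cities.amt | cities.score
8 | 8

== RESULT ==
cities.amt | cities.score
8 | 8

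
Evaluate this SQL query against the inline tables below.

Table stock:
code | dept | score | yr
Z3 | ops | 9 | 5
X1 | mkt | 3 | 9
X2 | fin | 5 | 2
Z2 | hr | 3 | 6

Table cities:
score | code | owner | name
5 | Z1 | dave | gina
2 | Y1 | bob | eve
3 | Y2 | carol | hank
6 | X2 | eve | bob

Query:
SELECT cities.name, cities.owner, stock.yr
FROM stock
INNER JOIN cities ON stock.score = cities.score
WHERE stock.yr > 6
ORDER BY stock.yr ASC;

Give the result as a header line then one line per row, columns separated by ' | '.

After JOIN cities (3 rows):
stock.code | stock.dept | stock.score | stock.yr | cities.score | cities.code | cities.owner | cities.name
X1 | mkt | 3 | 9 | 3 | Y2 | carol | hank
X2 | fin | 5 | 2 | 5 | Z1 | dave | gina
Z2 | hr | 3 | 6 | 3 | Y2 | carol | hank
After WHERE (1 rows):
stock.code | stock.dept | stock.score | stock.yr | cities.score | cities.code | cities.owner | cities.name
X1 | mkt | 3 | 9 | 3 | Y2 | carol | hank
After SELECT (1 rows):
cities.name | cities.owner | stock.yr
hank | carol | 9
After ORDER BY (1 rows):
cities.name | cities.owner | stock.yr
hank | carol | 9

== RESULT ==
cities.name | cities.owner | stock.yr
hank | carol | 9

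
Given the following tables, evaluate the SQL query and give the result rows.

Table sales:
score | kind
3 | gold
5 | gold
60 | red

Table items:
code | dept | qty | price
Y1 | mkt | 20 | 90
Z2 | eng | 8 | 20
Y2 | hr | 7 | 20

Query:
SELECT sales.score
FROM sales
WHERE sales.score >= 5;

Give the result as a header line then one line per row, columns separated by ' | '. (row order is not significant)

After WHERE (2 rows):
sales.score | sales.kind
5 | gold
60 | red
After SELECT (2 rows):
sales.score
5
60

== RESULT ==
sales.score
5
60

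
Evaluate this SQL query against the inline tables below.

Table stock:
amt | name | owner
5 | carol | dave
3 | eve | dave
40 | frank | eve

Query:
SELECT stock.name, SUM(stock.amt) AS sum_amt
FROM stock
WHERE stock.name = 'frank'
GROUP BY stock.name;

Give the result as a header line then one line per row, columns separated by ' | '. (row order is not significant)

== RESULT ==
stock.name | sum_amt
frank | 40

Derivation:
After WHERE (1 rows):
stock.amt | stock.name | stock.owner
40 | frank | eve
After GROUP BY (1 rows):
stock.name | sum_amt
frank | 40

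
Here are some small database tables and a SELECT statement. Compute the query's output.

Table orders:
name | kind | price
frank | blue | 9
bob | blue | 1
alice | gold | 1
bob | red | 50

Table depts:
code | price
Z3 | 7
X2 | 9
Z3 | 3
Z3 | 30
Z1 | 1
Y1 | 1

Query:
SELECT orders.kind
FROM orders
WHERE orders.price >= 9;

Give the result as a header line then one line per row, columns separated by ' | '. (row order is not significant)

== RESULT ==
orders.kind
blue
red

Derivation:
After WHERE (2 rows):
orders.name | orders.kind | orders.price
frank | blue | 9
bob | red | 50
After SELECT (2 rows):
orders.kind
blue
red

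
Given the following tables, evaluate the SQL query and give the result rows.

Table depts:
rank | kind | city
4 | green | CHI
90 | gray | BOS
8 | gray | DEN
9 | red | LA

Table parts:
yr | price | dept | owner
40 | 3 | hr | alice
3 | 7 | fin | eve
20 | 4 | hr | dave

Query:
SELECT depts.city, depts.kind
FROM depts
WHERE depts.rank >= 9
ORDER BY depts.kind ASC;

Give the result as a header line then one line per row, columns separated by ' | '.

After WHERE (2 rows):
depts.rank | depts.kind | depts.city
90 | gray | BOS
9 | red | LA
After SELECT (2 rows):
depts.city | depts.kind
BOS | gray
LA | red
After ORDER BY (2 rows):
depts.city | depts.kind
BOS | gray
LA | red

== RESULT ==
depts.city | depts.kind
BOS | gray
LA | red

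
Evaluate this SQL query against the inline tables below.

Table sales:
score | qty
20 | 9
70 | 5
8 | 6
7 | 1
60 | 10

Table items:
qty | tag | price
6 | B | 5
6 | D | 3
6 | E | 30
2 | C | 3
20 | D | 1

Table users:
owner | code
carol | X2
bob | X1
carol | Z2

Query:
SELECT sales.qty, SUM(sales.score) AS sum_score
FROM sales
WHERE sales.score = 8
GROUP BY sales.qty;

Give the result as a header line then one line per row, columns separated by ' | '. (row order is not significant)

== RESULT ==
sales.qty | sum_score
6 | 8

Derivation:
After WHERE (1 rows):
sales.score | sales.qty
8 | 6
After GROUP BY (1 rows):
sales.qty | sum_score
6 | 8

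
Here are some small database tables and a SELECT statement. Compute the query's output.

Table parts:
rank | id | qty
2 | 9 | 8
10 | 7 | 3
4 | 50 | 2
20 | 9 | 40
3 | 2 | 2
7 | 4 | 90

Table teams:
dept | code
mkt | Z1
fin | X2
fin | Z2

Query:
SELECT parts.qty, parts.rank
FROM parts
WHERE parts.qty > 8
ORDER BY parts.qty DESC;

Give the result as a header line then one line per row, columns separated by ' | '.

After WHERE (2 rows):
parts.rank | parts.id | parts.qty
20 | 9 | 40
7 | 4 | 90
After SELECT (2 rows):
parts.qty | parts.rank
40 | 20
90 | 7
After ORDER BY (2 rows):
parts.qty | parts.rank
90 | 7
40 | 20

== RESULT ==
parts.qty | parts.rank
90 | 7
40 | 20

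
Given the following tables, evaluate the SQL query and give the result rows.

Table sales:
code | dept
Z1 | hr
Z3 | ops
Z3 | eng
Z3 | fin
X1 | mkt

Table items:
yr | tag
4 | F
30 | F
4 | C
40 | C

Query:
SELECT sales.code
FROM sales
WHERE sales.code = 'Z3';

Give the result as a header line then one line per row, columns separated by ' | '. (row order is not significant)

After WHERE (3 rows):
sales.code | sales.dept
Z3 | ops
Z3 | eng
Z3 | fin
After SELECT (3 rows):
sales.code
Z3
Z3
Z3

== RESULT ==
sales.code
Z3
Z3
Z3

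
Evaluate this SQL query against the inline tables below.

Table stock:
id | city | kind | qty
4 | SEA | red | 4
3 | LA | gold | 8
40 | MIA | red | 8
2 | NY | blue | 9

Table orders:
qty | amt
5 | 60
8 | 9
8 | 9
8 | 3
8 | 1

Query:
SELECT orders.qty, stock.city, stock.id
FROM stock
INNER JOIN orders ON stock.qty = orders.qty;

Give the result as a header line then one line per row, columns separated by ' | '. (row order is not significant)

== RESULT ==
orders.qty | stock.city | stock.id
8 | LA | 3
8 | LA | 3
8 | LA | 3
8 | LA | 3
8 | MIA | 40
8 | MIA | 40
8 | MIA | 40
8 | MIA | 40

Derivation:
After JOIN orders (8 rows):
stock.id | stock.city | stock.kind | stock.qty | orders.qty | orders.amt
3 | LA | gold | 8 | 8 | 9
3 | LA | gold | 8 | 8 | 9
3 | LA | gold | 8 | 8 | 3
3 | LA | gold | 8 | 8 | 1
40 | MIA | red | 8 | 8 | 9
40 | MIA | red | 8 | 8 | 9
40 | MIA | red | 8 | 8 | 3
40 | MIA | red | 8 | 8 | 1
After SELECT (8 rows):
orders.qty | stock.city | stock.id
8 | LA | 3
8 | LA | 3
8 | LA | 3
8 | LA | 3
8 | MIA | 40
8 | MIA | 40
8 | MIA | 40
8 | MIA | 40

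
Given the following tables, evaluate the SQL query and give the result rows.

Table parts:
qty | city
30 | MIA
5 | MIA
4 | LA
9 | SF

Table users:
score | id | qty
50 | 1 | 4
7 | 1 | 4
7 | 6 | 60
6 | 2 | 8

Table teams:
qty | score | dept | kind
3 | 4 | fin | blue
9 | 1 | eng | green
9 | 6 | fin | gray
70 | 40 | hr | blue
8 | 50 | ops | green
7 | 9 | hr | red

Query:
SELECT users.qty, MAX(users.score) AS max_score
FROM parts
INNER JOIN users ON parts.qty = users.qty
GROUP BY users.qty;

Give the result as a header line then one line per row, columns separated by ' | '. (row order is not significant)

== RESULT ==
users.qty | max_score
4 | 50

Derivation:
After JOIN users (2 rows):
parts.qty | parts.city | users.score | users.id | users.qty
4 | LA | 50 | 1 | 4
4 | LA | 7 | 1 | 4
After GROUP BY (1 rows):
users.qty | max_score
4 | 50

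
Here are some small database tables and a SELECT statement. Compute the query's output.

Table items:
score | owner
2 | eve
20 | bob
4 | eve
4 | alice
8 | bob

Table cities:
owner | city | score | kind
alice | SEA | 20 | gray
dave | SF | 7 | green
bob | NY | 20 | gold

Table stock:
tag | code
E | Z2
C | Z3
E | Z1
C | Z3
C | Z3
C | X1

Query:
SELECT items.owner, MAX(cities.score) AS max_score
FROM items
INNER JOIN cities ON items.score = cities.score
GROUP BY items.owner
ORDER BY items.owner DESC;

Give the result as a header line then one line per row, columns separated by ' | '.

After JOIN cities (2 rows):
items.score | items.owner | cities.owner | cities.city | cities.score | cities.kind
20 | bob | alice | SEA | 20 | gray
20 | bob | bob | NY | 20 | gold
After GROUP BY (1 rows):
items.owner | max_score
bob | 20
After ORDER BY (1 rows):
items.owner | max_score
bob | 20

== RESULT ==
items.owner | max_score
bob | 20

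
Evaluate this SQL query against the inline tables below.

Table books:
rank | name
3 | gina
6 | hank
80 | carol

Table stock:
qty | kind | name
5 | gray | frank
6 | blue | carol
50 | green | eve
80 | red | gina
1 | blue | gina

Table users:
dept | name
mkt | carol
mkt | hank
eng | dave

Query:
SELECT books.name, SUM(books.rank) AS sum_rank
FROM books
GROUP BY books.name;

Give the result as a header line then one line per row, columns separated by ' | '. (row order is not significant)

After GROUP BY (3 rows):
books.name | sum_rank
gina | 3
hank | 6
carol | 80

== RESULT ==
books.name | sum_rank
gina | 3
hank | 6
carol | 80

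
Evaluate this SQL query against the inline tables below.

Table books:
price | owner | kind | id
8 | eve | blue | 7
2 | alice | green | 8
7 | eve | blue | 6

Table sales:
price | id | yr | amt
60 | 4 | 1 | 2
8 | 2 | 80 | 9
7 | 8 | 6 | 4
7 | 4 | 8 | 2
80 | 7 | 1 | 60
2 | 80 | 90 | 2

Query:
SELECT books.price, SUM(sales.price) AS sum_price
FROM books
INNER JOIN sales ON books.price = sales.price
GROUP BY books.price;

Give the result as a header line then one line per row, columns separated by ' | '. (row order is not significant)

== RESULT ==
books.price | sum_price
8 | 8
2 | 2
7 | 14

Derivation:
After JOIN sales (4 rows):
books.price | books.owner | books.kind | books.id | sales.price | sales.id | sales.yr | sales.amt
8 | eve | blue | 7 | 8 | 2 | 80 | 9
2 | alice | green | 8 | 2 | 80 | 90 | 2
7 | eve | blue | 6 | 7 | 8 | 6 | 4
7 | eve | blue | 6 | 7 | 4 | 8 | 2
After GROUP BY (3 rows):
books.price | sum_price
8 | 8
2 | 2
7 | 14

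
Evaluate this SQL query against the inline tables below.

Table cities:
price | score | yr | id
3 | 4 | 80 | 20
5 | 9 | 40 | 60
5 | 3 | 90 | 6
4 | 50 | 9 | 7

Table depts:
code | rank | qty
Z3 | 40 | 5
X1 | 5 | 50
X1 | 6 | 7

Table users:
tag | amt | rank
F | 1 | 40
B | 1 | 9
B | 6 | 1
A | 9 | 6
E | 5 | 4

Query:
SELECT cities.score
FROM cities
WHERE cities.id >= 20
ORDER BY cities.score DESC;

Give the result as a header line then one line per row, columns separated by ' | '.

== RESULT ==
cities.score
9
4

Derivation:
After WHERE (2 rows):
cities.price | cities.score | cities.yr | cities.id
3 | 4 | 80 | 20
5 | 9 | 40 | 60
After SELECT (2 rows):
cities.score
4
9
After ORDER BY (2 rows):
cities.score
9
4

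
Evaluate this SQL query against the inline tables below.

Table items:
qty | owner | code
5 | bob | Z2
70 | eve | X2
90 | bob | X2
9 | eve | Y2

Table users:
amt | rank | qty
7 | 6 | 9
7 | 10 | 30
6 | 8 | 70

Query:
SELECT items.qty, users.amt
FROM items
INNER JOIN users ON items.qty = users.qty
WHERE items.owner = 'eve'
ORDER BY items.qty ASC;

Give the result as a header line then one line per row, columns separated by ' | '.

After JOIN users (2 rows):
items.qty | items.owner | items.code | users.amt | users.rank | users.qty
70 | eve | X2 | 6 | 8 | 70
9 | eve | Y2 | 7 | 6 | 9
After WHERE (2 rows):
items.qty | items.owner | items.code | users.amt | users.rank | users.qty
70 | eve | X2 | 6 | 8 | 70
9 | eve | Y2 | 7 | 6 | 9
After SELECT (2 rows):
items.qty | users.amt
70 | 6
9 | 7
After ORDER BY (2 rows):
items.qty | users.amt
9 | 7
70 | 6

== RESULT ==
items.qty | users.amt
9 | 7
70 | 6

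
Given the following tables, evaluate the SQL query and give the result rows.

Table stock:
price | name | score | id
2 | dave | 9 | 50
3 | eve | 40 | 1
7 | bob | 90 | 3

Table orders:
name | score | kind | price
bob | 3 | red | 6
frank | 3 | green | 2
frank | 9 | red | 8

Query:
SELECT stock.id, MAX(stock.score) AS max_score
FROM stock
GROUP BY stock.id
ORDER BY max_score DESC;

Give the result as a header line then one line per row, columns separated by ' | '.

== RESULT ==
stock.id | max_score
3 | 90
1 | 40
50 | 9

Derivation:
After GROUP BY (3 rows):
stock.id | max_score
50 | 9
1 | 40
3 | 90
After ORDER BY (3 rows):
stock.id | max_score
3 | 90
1 | 40
50 | 9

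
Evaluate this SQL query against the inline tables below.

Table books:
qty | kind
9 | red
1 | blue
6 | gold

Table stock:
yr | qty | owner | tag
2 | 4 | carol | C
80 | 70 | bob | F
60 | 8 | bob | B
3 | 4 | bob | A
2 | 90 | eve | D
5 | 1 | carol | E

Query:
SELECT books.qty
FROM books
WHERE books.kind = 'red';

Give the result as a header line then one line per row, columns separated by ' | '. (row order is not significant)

== RESULT ==
books.qty
9

Derivation:
After WHERE (1 rows):
books.qty | books.kind
9 | red
After SELECT (1 rows):
books.qty
9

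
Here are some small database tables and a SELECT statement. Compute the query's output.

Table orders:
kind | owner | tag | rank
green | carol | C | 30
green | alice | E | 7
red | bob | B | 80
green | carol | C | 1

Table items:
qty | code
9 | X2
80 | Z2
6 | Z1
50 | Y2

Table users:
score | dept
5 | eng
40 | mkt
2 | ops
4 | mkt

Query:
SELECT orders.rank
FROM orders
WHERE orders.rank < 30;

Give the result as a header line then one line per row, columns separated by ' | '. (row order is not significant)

== RESULT ==
orders.rank
7
1

Derivation:
After WHERE (2 rows):
orders.kind | orders.owner | orders.tag | orders.rank
green | alice | E | 7
green | carol | C | 1
After SELECT (2 rows):
orders.rank
7
1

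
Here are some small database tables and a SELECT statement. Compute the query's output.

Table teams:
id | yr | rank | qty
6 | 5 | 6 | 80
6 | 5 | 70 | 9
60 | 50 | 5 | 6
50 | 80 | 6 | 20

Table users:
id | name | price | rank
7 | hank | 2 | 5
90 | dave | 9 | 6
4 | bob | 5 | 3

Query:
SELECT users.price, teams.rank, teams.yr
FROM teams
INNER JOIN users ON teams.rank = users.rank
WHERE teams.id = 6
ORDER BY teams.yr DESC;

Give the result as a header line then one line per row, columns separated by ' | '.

== RESULT ==
users.price | teams.rank | teams.yr
9 | 6 | 5

Derivation:
After JOIN users (3 rows):
teams.id | teams.yr | teams.rank | teams.qty | users.id | users.name | users.price | users.rank
6 | 5 | 6 | 80 | 90 | dave | 9 | 6
60 | 50 | 5 | 6 | 7 | hank | 2 | 5
50 | 80 | 6 | 20 | 90 | dave | 9 | 6
After WHERE (1 rows):
teams.id | teams.yr | teams.rank | teams.qty | users.id | users.name | users.price | users.rank
6 | 5 | 6 | 80 | 90 | dave | 9 | 6
After SELECT (1 rows):
users.price | teams.rank | teams.yr
9 | 6 | 5
After ORDER BY (1 rows):
users.price | teams.rank | teams.yr
9 | 6 | 5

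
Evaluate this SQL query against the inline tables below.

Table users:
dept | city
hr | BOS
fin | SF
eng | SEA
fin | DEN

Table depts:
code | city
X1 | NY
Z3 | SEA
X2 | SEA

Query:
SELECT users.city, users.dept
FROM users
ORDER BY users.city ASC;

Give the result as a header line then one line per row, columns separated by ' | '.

After SELECT (4 rows):
users.city | users.dept
BOS | hr
SF | fin
SEA | eng
DEN | fin
After ORDER BY (4 rows):
users.city | users.dept
BOS | hr
DEN | fin
SEA | eng
SF | fin

== RESULT ==
users.city | users.dept
BOS | hr
DEN | fin
SEA | eng
SF | fin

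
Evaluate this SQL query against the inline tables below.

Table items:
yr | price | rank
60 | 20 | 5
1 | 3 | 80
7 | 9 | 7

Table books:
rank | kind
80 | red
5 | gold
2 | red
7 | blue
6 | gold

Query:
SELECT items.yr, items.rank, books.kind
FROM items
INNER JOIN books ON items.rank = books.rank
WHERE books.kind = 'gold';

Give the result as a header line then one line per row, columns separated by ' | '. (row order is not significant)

After JOIN books (3 rows):
items.yr | items.price | items.rank | books.rank | books.kind
60 | 20 | 5 | 5 | gold
1 | 3 | 80 | 80 | red
7 | 9 | 7 | 7 | blue
After WHERE (1 rows):
items.yr | items.price | items.rank | books.rank | books.kind
60 | 20 | 5 | 5 | gold
After SELECT (1 rows):
items.yr | items.rank | books.kind
60 | 5 | gold

== RESULT ==
items.yr | items.rank | books.kind
60 | 5 | gold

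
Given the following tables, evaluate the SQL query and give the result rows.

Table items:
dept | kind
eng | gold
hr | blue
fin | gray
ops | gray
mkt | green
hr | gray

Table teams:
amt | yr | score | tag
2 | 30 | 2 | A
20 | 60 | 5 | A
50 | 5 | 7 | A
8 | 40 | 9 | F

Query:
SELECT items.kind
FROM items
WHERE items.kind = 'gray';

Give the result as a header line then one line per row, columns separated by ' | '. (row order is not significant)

== RESULT ==
items.kind
gray
gray
gray

Derivation:
After WHERE (3 rows):
items.dept | items.kind
fin | gray
ops | gray
hr | gray
After SELECT (3 rows):
items.kind
gray
gray
gray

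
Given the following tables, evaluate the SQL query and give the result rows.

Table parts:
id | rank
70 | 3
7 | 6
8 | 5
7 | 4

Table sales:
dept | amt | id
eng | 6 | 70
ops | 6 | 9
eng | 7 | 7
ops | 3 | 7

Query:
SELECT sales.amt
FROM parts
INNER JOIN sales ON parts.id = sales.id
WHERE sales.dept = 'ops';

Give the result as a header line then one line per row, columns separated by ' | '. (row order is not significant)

== RESULT ==
sales.amt
3
3

Derivation:
After JOIN sales (5 rows):
parts.id | parts.rank | sales.dept | sales.amt | sales.id
70 | 3 | eng | 6 | 70
7 | 6 | eng | 7 | 7
7 | 6 | ops | 3 | 7
7 | 4 | eng | 7 | 7
7 | 4 | ops | 3 | 7
After WHERE (2 rows):
parts.id | parts.rank | sales.dept | sales.amt | sales.id
7 | 6 | ops | 3 | 7
7 | 4 | ops | 3 | 7
After SELECT (2 rows):
sales.amt
3
3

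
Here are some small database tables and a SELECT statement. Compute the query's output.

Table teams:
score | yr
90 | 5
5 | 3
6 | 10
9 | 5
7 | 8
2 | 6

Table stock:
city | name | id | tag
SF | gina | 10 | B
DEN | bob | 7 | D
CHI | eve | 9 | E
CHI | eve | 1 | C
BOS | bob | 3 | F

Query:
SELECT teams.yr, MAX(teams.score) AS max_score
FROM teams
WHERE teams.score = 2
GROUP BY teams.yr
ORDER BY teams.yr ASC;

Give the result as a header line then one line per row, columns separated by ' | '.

== RESULT ==
teams.yr | max_score
6 | 2

Derivation:
After WHERE (1 rows):
teams.score | teams.yr
2 | 6
After GROUP BY (1 rows):
teams.yr | max_score
6 | 2
After ORDER BY (1 rows):
teams.yr | max_score
6 | 2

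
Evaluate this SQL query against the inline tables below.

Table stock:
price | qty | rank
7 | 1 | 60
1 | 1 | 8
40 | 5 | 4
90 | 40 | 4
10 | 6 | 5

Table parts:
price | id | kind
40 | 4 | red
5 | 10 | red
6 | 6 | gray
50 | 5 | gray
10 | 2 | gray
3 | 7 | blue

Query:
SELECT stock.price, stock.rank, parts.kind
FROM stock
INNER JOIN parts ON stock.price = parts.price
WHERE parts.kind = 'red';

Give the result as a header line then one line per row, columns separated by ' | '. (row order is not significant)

After JOIN parts (2 rows):
stock.price | stock.qty | stock.rank | parts.price | parts.id | parts.kind
40 | 5 | 4 | 40 | 4 | red
10 | 6 | 5 | 10 | 2 | gray
After WHERE (1 rows):
stock.price | stock.qty | stock.rank | parts.price | parts.id | parts.kind
40 | 5 | 4 | 40 | 4 | red
After SELECT (1 rows):
stock.price | stock.rank | parts.kind
40 | 4 | red

== RESULT ==
stock.price | stock.rank | parts.kind
40 | 4 | red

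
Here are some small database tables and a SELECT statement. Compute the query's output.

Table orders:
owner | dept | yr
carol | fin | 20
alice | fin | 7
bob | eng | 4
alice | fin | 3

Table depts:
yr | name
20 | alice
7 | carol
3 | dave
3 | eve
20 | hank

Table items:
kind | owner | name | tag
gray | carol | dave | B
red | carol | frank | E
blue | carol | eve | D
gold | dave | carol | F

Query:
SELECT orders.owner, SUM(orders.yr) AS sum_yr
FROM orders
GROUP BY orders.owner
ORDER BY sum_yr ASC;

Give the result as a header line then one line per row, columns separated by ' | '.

After GROUP BY (3 rows):
orders.owner | sum_yr
carol | 20
alice | 10
bob | 4
After ORDER BY (3 rows):
orders.owner | sum_yr
bob | 4
alice | 10
carol | 20

== RESULT ==
orders.owner | sum_yr
bob | 4
alice | 10
carol | 20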